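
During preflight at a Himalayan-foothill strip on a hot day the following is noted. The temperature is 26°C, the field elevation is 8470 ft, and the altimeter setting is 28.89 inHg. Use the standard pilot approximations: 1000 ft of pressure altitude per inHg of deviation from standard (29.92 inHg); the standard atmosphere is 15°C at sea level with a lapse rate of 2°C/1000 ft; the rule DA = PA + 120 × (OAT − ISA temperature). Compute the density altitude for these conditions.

13100 ft

Pressure altitude = 8470 + (29.92 − 28.89) × 1000 = 8470 + (+1030) = 9500 ft.
ISA temperature at 9500 ft = 15 − 2 × (9500/1000) = -4°C.
ISA deviation = 26 − (-4) = +30°C.
Density altitude = 9500 + 120 × (30) = 13100 ft.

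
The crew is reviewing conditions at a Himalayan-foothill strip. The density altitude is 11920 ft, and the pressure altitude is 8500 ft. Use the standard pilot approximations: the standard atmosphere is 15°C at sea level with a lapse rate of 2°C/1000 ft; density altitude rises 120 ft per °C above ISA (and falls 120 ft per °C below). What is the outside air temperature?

Density altitude − pressure altitude = 11920 − 8500 = +3420 ft.
At 120 ft/°C that is an ISA deviation of 3420/120 = +28.5°C.
ISA temperature at 8500 ft = 15 − 2 × (8500/1000) = -2°C.
OAT = ISA + deviation = -2 + (+28.5) = 26.5°C.

26.5°C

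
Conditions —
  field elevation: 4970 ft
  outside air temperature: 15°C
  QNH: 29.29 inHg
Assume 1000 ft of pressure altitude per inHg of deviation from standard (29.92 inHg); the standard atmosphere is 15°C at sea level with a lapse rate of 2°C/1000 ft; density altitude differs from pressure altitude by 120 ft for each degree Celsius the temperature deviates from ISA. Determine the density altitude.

Pressure altitude = 4970 + (29.92 − 29.29) × 1000 = 4970 + (+630) = 5600 ft.
ISA temperature at 5600 ft = 15 − 2 × (5600/1000) = 3.8°C.
ISA deviation = 15 − 3.8 = +11.2°C.
Density altitude = 5600 + 120 × (11.2) = 6944 ft.

6944 ft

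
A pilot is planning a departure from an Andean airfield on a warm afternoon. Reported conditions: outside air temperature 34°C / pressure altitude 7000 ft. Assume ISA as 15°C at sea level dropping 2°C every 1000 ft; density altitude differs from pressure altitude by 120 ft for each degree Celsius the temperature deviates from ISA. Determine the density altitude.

10960 ft

ISA temperature at 7000 ft = 15 − 2 × (7000/1000) = 1°C.
ISA deviation = 34 − 1 = +33°C.
Density altitude = 7000 + 120 × (33) = 7000 + (+3960) = 10960 ft.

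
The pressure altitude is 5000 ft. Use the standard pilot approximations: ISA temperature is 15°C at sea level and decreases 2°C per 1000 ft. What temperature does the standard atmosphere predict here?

5°C

ISA temperature = 15 − 2 × (5000/1000) = 15 − 10 = 5°C.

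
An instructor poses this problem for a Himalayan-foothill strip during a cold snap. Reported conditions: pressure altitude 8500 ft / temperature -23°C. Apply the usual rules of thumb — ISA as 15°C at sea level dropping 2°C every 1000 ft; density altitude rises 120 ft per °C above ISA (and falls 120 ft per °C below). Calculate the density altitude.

ISA temperature at 8500 ft = 15 − 2 × (8500/1000) = -2°C.
ISA deviation = -23 − (-2) = -21°C.
Density altitude = 8500 + 120 × (-21) = 8500 + (-2520) = 5980 ft.

5980 ft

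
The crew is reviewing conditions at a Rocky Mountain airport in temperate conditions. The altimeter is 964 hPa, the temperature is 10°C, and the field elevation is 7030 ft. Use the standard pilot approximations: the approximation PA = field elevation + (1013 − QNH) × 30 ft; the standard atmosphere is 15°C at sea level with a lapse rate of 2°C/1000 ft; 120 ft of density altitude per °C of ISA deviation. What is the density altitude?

9940 ft

Pressure altitude = 7030 + (1013 − 964) × 30 = 7030 + (+1470) = 8500 ft.
ISA temperature at 8500 ft = 15 − 2 × (8500/1000) = -2°C.
ISA deviation = 10 − (-2) = +12°C.
Density altitude = 8500 + 120 × (12) = 9940 ft.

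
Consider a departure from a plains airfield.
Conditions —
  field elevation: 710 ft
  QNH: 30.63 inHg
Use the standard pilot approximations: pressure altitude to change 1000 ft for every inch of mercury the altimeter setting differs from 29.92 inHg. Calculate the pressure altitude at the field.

Pressure correction = (29.92 − 30.63) × 1000 = -710 ft.
Pressure altitude = 710 + (-710) = 0 ft.

0 ft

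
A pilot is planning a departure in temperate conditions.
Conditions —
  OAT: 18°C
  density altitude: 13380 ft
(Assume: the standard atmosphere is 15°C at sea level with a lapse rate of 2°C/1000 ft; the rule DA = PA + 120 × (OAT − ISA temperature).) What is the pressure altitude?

DA = PA + 120 × (OAT − (15 − 2·PA/1000)) = PA + 120·OAT − 1800 + 0.24·PA = 1.24·PA + 120·OAT − 1800.
So 1.24·PA = 13380 − 120 × 18 + 1800 = 13020.
PA = 13020 / 1.24 = 10500 ft.

10500 ft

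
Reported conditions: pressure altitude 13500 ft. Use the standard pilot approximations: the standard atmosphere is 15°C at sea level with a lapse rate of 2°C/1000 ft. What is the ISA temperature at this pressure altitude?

ISA temperature = 15 − 2 × (13500/1000) = 15 − 27 = -12°C.

-12°C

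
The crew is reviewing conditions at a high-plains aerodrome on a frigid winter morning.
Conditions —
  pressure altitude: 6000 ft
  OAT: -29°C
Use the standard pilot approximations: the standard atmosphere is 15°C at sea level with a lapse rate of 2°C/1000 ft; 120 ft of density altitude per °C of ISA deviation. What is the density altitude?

2160 ft

ISA temperature at 6000 ft = 15 − 2 × (6000/1000) = 3°C.
ISA deviation = -29 − 3 = -32°C.
Density altitude = 6000 + 120 × (-32) = 6000 + (-3840) = 2160 ft.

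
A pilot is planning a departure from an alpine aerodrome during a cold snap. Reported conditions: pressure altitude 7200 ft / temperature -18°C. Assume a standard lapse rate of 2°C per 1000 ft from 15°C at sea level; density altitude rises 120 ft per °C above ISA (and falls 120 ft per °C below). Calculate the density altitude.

4968 ft

ISA temperature at 7200 ft = 15 − 2 × (7200/1000) = 0.6°C.
ISA deviation = -18 − 0.6 = -18.6°C.
Density altitude = 7200 + 120 × (-18.6) = 7200 + (-2232) = 4968 ft.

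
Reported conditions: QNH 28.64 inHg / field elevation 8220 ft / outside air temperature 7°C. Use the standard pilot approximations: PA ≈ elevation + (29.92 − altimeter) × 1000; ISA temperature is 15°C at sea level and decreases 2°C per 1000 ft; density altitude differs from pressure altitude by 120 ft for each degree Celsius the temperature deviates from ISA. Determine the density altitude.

Pressure altitude = 8220 + (29.92 − 28.64) × 1000 = 8220 + (+1280) = 9500 ft.
ISA temperature at 9500 ft = 15 − 2 × (9500/1000) = -4°C.
ISA deviation = 7 − (-4) = +11°C.
Density altitude = 9500 + 120 × (11) = 10820 ft.

10820 ft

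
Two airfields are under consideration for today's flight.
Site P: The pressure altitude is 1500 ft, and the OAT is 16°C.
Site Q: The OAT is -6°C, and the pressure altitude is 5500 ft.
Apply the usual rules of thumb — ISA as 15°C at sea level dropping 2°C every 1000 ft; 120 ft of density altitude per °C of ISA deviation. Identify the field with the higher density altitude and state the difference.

Site Q by 2320 ft

Site P: ISA temp = 12°C, deviation +4°C, DA = 1500 + 120 × 4 = 1980 ft.
Site Q: ISA temp = 4°C, deviation -10°C, DA = 5500 + 120 × (-10) = 4300 ft.
Site Q is higher by 4300 − 1980 = 2320 ft.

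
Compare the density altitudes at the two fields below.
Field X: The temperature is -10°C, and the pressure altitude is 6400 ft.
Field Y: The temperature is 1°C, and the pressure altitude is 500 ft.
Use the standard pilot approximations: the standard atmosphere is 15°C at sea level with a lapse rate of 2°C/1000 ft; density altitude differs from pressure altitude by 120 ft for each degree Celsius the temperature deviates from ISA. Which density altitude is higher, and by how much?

Field X: ISA temp = 2.2°C, deviation -12.2°C, DA = 6400 + 120 × (-12.2) = 4936 ft.
Field Y: ISA temp = 14°C, deviation -13°C, DA = 500 + 120 × (-13) = -1060 ft.
Field X is higher by 4936 − (-1060) = 5996 ft.

Field X by 5996 ft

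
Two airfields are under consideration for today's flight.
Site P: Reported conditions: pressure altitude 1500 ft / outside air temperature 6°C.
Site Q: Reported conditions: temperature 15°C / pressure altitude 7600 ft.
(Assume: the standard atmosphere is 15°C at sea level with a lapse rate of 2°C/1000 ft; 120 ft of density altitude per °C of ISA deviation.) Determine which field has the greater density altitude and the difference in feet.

Site Q by 8644 ft

Site P: ISA temp = 12°C, deviation -6°C, DA = 1500 + 120 × (-6) = 780 ft.
Site Q: ISA temp = -0.2°C, deviation +15.2°C, DA = 7600 + 120 × 15.2 = 9424 ft.
Site Q is higher by 9424 − 780 = 8644 ft.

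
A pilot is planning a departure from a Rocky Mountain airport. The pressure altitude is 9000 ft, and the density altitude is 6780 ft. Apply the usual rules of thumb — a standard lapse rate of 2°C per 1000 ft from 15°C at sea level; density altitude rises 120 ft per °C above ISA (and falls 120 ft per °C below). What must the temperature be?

-21.5°C

Density altitude − pressure altitude = 6780 − 9000 = -2220 ft.
At 120 ft/°C that is an ISA deviation of -2220/120 = -18.5°C.
ISA temperature at 9000 ft = 15 − 2 × (9000/1000) = -3°C.
OAT = ISA + deviation = -3 + (-18.5) = -21.5°C.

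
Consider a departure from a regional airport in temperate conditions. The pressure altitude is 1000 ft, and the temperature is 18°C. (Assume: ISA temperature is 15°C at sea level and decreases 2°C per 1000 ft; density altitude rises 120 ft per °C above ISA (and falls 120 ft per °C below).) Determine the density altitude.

ISA temperature at 1000 ft = 15 − 2 × (1000/1000) = 13°C.
ISA deviation = 18 − 13 = +5°C.
Density altitude = 1000 + 120 × (5) = 1000 + (+600) = 1600 ft.

1600 ft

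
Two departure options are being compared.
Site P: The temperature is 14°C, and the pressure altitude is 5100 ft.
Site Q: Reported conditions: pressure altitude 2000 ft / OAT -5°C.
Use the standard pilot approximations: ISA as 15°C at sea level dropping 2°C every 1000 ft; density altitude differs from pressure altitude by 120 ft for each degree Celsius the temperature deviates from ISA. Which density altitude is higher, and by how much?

Site P by 6124 ft

Site P: ISA temp = 4.8°C, deviation +9.2°C, DA = 5100 + 120 × 9.2 = 6204 ft.
Site Q: ISA temp = 11°C, deviation -16°C, DA = 2000 + 120 × (-16) = 80 ft.
Site P is higher by 6204 − 80 = 6124 ft.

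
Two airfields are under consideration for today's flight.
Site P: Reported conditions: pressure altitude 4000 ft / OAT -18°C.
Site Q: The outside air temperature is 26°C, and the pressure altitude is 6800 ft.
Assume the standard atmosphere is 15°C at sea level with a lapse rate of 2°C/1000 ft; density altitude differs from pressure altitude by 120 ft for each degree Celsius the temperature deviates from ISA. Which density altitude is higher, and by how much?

Site Q by 8752 ft

Site P: ISA temp = 7°C, deviation -25°C, DA = 4000 + 120 × (-25) = 1000 ft.
Site Q: ISA temp = 1.4°C, deviation +24.6°C, DA = 6800 + 120 × 24.6 = 9752 ft.
Site Q is higher by 9752 − 1000 = 8752 ft.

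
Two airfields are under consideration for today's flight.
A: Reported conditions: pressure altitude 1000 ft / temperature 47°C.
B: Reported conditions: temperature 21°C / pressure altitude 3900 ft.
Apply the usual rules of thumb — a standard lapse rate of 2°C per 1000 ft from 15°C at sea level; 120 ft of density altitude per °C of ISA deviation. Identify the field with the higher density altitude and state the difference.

B by 476 ft

A: ISA temp = 13°C, deviation +34°C, DA = 1000 + 120 × 34 = 5080 ft.
B: ISA temp = 7.2°C, deviation +13.8°C, DA = 3900 + 120 × 13.8 = 5556 ft.
B is higher by 5556 − 5080 = 476 ft.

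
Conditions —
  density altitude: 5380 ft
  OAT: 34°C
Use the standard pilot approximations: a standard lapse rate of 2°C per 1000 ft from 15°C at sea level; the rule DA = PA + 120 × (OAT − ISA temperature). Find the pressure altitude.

DA = PA + 120 × (OAT − (15 − 2·PA/1000)) = PA + 120·OAT − 1800 + 0.24·PA = 1.24·PA + 120·OAT − 1800.
So 1.24·PA = 5380 − 120 × 34 + 1800 = 3100.
PA = 3100 / 1.24 = 2500 ft.

2500 ft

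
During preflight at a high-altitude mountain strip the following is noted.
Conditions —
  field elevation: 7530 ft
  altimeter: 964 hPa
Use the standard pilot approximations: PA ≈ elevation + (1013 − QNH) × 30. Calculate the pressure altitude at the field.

9000 ft

Pressure correction = (1013 − 964) × 30 = +1470 ft.
Pressure altitude = 7530 + (+1470) = 9000 ft.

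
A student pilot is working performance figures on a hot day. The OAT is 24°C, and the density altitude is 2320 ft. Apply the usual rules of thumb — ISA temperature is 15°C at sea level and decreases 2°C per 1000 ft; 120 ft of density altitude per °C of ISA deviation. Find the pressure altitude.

1000 ft

DA = PA + 120 × (OAT − (15 − 2·PA/1000)) = PA + 120·OAT − 1800 + 0.24·PA = 1.24·PA + 120·OAT − 1800.
So 1.24·PA = 2320 − 120 × 24 + 1800 = 1240.
PA = 1240 / 1.24 = 1000 ft.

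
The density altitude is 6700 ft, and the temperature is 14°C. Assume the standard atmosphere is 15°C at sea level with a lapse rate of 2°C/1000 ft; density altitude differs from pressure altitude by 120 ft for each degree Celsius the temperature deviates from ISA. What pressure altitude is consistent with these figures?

DA = PA + 120 × (OAT − (15 − 2·PA/1000)) = PA + 120·OAT − 1800 + 0.24·PA = 1.24·PA + 120·OAT − 1800.
So 1.24·PA = 6700 − 120 × 14 + 1800 = 6820.
PA = 6820 / 1.24 = 5500 ft.

5500 ft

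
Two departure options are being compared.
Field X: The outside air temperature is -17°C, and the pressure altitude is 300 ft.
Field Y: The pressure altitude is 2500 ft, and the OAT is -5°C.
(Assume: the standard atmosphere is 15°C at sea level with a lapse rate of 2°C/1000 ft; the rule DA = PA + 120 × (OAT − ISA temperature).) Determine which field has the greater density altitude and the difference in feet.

Field X: ISA temp = 14.4°C, deviation -31.4°C, DA = 300 + 120 × (-31.4) = -3468 ft.
Field Y: ISA temp = 10°C, deviation -15°C, DA = 2500 + 120 × (-15) = 700 ft.
Field Y is higher by 700 − (-3468) = 4168 ft.

Field Y by 4168 ft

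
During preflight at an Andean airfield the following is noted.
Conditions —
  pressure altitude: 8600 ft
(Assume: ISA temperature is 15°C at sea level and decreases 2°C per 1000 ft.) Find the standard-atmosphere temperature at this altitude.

-2.2°C

ISA temperature = 15 − 2 × (8600/1000) = 15 − 17.2 = -2.2°C.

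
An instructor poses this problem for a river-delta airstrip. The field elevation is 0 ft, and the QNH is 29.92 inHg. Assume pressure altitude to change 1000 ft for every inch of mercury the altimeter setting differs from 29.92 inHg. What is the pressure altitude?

Pressure correction = (29.92 − 29.92) × 1000 = 0 ft.
Pressure altitude = 0 + (0) = 0 ft.

0 ft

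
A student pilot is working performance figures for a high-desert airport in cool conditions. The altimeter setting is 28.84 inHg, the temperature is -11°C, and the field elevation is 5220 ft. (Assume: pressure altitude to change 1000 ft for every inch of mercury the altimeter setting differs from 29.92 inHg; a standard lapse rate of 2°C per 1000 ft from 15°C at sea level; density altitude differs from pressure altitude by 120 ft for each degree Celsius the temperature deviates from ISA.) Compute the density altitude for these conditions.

4692 ft

Pressure altitude = 5220 + (29.92 − 28.84) × 1000 = 5220 + (+1080) = 6300 ft.
ISA temperature at 6300 ft = 15 − 2 × (6300/1000) = 2.4°C.
ISA deviation = -11 − 2.4 = -13.4°C.
Density altitude = 6300 + 120 × (-13.4) = 4692 ft.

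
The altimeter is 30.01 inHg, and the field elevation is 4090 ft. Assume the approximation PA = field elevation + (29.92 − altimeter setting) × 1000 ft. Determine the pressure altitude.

Pressure correction = (29.92 − 30.01) × 1000 = -90 ft.
Pressure altitude = 4090 + (-90) = 4000 ft.

4000 ft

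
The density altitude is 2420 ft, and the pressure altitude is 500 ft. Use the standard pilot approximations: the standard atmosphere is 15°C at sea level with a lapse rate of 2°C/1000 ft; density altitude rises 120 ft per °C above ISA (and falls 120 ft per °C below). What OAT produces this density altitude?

Density altitude − pressure altitude = 2420 − 500 = +1920 ft.
At 120 ft/°C that is an ISA deviation of 1920/120 = +16°C.
ISA temperature at 500 ft = 15 − 2 × (500/1000) = 14°C.
OAT = ISA + deviation = 14 + (+16) = 30°C.

30°C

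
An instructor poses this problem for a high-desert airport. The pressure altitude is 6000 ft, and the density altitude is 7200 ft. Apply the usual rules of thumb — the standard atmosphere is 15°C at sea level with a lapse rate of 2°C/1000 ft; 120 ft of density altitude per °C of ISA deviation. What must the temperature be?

13°C

Density altitude − pressure altitude = 7200 − 6000 = +1200 ft.
At 120 ft/°C that is an ISA deviation of 1200/120 = +10°C.
ISA temperature at 6000 ft = 15 − 2 × (6000/1000) = 3°C.
OAT = ISA + deviation = 3 + (+10) = 13°C.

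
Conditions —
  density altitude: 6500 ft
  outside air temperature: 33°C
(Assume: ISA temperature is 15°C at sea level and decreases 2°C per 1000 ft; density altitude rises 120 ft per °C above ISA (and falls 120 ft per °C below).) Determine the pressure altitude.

3500 ft

DA = PA + 120 × (OAT − (15 − 2·PA/1000)) = PA + 120·OAT − 1800 + 0.24·PA = 1.24·PA + 120·OAT − 1800.
So 1.24·PA = 6500 − 120 × 33 + 1800 = 4340.
PA = 4340 / 1.24 = 3500 ft.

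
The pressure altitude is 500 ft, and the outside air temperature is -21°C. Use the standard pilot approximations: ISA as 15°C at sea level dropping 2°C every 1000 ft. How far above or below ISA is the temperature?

ISA-35°C

ISA temperature at 500 ft = 15 − 2 × (500/1000) = 14°C.
Deviation = OAT − ISA = -21 − 14 = -35°C.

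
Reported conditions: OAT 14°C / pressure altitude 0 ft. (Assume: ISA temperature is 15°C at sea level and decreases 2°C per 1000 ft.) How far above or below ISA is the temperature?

ISA-1°C

ISA temperature at 0 ft = 15 − 2 × (0/1000) = 15°C.
Deviation = OAT − ISA = 14 − 15 = -1°C.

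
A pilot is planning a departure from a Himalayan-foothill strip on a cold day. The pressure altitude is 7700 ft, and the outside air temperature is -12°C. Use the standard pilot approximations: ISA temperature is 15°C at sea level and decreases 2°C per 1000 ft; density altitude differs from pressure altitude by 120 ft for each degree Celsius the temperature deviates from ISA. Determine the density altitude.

6308 ft

ISA temperature at 7700 ft = 15 − 2 × (7700/1000) = -0.4°C.
ISA deviation = -12 − (-0.4) = -11.6°C.
Density altitude = 7700 + 120 × (-11.6) = 7700 + (-1392) = 6308 ft.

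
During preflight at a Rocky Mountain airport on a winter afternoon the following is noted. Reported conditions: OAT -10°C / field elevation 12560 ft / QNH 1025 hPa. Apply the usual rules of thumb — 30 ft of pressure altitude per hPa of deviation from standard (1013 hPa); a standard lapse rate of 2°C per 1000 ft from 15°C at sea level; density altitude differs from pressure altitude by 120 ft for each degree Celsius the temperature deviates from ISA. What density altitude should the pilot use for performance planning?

Pressure altitude = 12560 + (1013 − 1025) × 30 = 12560 + (-360) = 12200 ft.
ISA temperature at 12200 ft = 15 − 2 × (12200/1000) = -9.4°C.
ISA deviation = -10 − (-9.4) = -0.6°C.
Density altitude = 12200 + 120 × (-0.6) = 12128 ft.

12128 ft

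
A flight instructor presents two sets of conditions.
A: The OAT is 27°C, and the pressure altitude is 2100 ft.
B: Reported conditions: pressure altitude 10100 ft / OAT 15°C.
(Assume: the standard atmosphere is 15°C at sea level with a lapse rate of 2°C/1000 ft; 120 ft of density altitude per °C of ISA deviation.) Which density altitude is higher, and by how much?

B by 8480 ft

A: ISA temp = 10.8°C, deviation +16.2°C, DA = 2100 + 120 × 16.2 = 4044 ft.
B: ISA temp = -5.2°C, deviation +20.2°C, DA = 10100 + 120 × 20.2 = 12524 ft.
B is higher by 12524 − 4044 = 8480 ft.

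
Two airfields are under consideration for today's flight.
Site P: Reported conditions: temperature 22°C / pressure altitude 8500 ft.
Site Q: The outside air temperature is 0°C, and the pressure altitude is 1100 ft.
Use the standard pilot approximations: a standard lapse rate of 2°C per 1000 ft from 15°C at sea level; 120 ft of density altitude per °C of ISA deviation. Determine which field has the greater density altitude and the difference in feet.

Site P by 11816 ft

Site P: ISA temp = -2°C, deviation +24°C, DA = 8500 + 120 × 24 = 11380 ft.
Site Q: ISA temp = 12.8°C, deviation -12.8°C, DA = 1100 + 120 × (-12.8) = -436 ft.
Site P is higher by 11380 − (-436) = 11816 ft.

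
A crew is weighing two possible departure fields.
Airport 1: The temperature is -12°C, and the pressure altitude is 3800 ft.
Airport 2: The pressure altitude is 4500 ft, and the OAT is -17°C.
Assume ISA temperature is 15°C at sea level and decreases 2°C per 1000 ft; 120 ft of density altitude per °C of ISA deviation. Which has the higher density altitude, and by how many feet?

Airport 2 by 268 ft

Airport 1: ISA temp = 7.4°C, deviation -19.4°C, DA = 3800 + 120 × (-19.4) = 1472 ft.
Airport 2: ISA temp = 6°C, deviation -23°C, DA = 4500 + 120 × (-23) = 1740 ft.
Airport 2 is higher by 1740 − 1472 = 268 ft.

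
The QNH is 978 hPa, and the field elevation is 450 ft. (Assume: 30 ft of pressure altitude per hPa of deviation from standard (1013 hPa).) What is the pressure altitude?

Pressure correction = (1013 − 978) × 30 = +1050 ft.
Pressure altitude = 450 + (+1050) = 1500 ft.

1500 ft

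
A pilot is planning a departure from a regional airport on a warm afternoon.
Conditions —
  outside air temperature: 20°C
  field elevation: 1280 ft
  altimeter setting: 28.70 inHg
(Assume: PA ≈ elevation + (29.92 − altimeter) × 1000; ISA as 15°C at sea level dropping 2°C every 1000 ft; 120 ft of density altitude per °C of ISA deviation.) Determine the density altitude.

3700 ft

Pressure altitude = 1280 + (29.92 − 28.70) × 1000 = 1280 + (+1220) = 2500 ft.
ISA temperature at 2500 ft = 15 − 2 × (2500/1000) = 10°C.
ISA deviation = 20 − 10 = +10°C.
Density altitude = 2500 + 120 × (10) = 3700 ft.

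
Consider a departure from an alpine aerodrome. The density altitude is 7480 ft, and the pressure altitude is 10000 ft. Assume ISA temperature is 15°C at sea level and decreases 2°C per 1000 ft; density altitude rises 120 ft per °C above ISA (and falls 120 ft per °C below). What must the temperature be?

Density altitude − pressure altitude = 7480 − 10000 = -2520 ft.
At 120 ft/°C that is an ISA deviation of -2520/120 = -21°C.
ISA temperature at 10000 ft = 15 − 2 × (10000/1000) = -5°C.
OAT = ISA + deviation = -5 + (-21) = -26°C.

-26°C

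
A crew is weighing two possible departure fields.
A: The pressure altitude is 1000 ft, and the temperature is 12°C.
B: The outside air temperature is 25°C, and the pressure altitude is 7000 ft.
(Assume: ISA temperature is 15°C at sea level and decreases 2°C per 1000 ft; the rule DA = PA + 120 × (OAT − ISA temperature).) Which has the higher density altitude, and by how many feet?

A: ISA temp = 13°C, deviation -1°C, DA = 1000 + 120 × (-1) = 880 ft.
B: ISA temp = 1°C, deviation +24°C, DA = 7000 + 120 × 24 = 9880 ft.
B is higher by 9880 − 880 = 9000 ft.

B by 9000 ft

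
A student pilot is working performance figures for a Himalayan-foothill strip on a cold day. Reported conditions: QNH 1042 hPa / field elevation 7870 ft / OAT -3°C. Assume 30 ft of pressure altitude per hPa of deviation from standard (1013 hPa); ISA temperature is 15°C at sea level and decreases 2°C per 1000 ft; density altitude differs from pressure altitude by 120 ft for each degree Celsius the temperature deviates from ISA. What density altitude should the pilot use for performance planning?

Pressure altitude = 7870 + (1013 − 1042) × 30 = 7870 + (-870) = 7000 ft.
ISA temperature at 7000 ft = 15 − 2 × (7000/1000) = 1°C.
ISA deviation = -3 − 1 = -4°C.
Density altitude = 7000 + 120 × (-4) = 6520 ft.

6520 ft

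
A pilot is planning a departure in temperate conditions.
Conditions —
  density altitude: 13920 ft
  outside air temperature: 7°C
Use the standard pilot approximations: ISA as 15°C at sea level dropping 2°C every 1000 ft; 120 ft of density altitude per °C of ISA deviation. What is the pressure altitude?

DA = PA + 120 × (OAT − (15 − 2·PA/1000)) = PA + 120·OAT − 1800 + 0.24·PA = 1.24·PA + 120·OAT − 1800.
So 1.24·PA = 13920 − 120 × 7 + 1800 = 14880.
PA = 14880 / 1.24 = 12000 ft.

12000 ft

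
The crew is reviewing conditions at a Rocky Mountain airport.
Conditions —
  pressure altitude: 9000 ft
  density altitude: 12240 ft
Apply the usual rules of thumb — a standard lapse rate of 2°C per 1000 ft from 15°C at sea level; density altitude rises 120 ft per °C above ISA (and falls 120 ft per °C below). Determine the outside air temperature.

24°C

Density altitude − pressure altitude = 12240 − 9000 = +3240 ft.
At 120 ft/°C that is an ISA deviation of 3240/120 = +27°C.
ISA temperature at 9000 ft = 15 − 2 × (9000/1000) = -3°C.
OAT = ISA + deviation = -3 + (+27) = 24°C.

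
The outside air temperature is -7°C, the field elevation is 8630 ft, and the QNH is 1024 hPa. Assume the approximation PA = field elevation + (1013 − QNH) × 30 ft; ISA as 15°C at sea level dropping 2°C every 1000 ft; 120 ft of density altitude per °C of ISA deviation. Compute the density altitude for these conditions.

7652 ft

Pressure altitude = 8630 + (1013 − 1024) × 30 = 8630 + (-330) = 8300 ft.
ISA temperature at 8300 ft = 15 − 2 × (8300/1000) = -1.6°C.
ISA deviation = -7 − (-1.6) = -5.4°C.
Density altitude = 8300 + 120 × (-5.4) = 7652 ft.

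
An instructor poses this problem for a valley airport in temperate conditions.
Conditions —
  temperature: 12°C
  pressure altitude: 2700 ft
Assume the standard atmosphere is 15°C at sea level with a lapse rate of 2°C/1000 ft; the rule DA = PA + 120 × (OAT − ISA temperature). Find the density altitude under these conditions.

2988 ft

ISA temperature at 2700 ft = 15 − 2 × (2700/1000) = 9.6°C.
ISA deviation = 12 − 9.6 = +2.4°C.
Density altitude = 2700 + 120 × (2.4) = 2700 + (+288) = 2988 ft.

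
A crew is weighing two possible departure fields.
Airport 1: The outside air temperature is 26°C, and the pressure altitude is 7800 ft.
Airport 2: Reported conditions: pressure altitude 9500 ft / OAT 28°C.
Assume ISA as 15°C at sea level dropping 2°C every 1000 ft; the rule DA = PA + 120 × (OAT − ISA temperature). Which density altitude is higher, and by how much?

Airport 1: ISA temp = -0.6°C, deviation +26.6°C, DA = 7800 + 120 × 26.6 = 10992 ft.
Airport 2: ISA temp = -4°C, deviation +32°C, DA = 9500 + 120 × 32 = 13340 ft.
Airport 2 is higher by 13340 − 10992 = 2348 ft.

Airport 2 by 2348 ft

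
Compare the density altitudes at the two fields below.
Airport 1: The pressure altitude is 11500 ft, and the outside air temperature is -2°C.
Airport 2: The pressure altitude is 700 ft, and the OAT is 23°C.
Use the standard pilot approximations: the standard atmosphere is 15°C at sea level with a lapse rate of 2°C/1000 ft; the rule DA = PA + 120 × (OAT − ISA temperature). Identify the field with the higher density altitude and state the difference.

Airport 1: ISA temp = -8°C, deviation +6°C, DA = 11500 + 120 × 6 = 12220 ft.
Airport 2: ISA temp = 13.6°C, deviation +9.4°C, DA = 700 + 120 × 9.4 = 1828 ft.
Airport 1 is higher by 12220 − 1828 = 10392 ft.

Airport 1 by 10392 ft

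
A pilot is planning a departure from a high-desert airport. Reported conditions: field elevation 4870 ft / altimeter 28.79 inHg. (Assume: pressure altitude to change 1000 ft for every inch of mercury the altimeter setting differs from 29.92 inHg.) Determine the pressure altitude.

Pressure correction = (29.92 − 28.79) × 1000 = +1130 ft.
Pressure altitude = 4870 + (+1130) = 6000 ft.

6000 ft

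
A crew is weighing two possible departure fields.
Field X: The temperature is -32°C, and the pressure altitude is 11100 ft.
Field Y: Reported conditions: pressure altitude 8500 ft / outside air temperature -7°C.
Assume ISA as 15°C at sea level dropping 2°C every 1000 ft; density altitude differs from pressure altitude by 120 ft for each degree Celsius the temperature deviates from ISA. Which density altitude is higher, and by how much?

Field X by 224 ft

Field X: ISA temp = -7.2°C, deviation -24.8°C, DA = 11100 + 120 × (-24.8) = 8124 ft.
Field Y: ISA temp = -2°C, deviation -5°C, DA = 8500 + 120 × (-5) = 7900 ft.
Field X is higher by 8124 − 7900 = 224 ft.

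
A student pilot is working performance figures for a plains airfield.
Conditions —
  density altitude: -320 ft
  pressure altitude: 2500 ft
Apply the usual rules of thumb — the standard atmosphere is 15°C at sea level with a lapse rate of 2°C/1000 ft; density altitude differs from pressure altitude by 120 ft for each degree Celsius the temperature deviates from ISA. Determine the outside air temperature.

Density altitude − pressure altitude = -320 − 2500 = -2820 ft.
At 120 ft/°C that is an ISA deviation of -2820/120 = -23.5°C.
ISA temperature at 2500 ft = 15 − 2 × (2500/1000) = 10°C.
OAT = ISA + deviation = 10 + (-23.5) = -13.5°C.

-13.5°C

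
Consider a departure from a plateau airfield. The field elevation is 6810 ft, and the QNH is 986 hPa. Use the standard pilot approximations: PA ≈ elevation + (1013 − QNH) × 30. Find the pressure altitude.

7620 ft

Pressure correction = (1013 − 986) × 30 = +810 ft.
Pressure altitude = 6810 + (+810) = 7620 ft.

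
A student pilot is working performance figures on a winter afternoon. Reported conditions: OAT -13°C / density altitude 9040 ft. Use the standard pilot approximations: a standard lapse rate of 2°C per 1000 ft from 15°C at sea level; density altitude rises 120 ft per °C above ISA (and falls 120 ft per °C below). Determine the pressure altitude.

10000 ft

DA = PA + 120 × (OAT − (15 − 2·PA/1000)) = PA + 120·OAT − 1800 + 0.24·PA = 1.24·PA + 120·OAT − 1800.
So 1.24·PA = 9040 − 120 × (-13) + 1800 = 12400.
PA = 12400 / 1.24 = 10000 ft.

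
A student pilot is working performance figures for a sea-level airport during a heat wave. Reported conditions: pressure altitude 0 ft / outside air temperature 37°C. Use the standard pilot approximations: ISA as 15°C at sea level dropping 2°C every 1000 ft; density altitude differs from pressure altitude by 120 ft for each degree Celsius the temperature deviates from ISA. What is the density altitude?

ISA temperature at 0 ft = 15 − 2 × (0/1000) = 15°C.
ISA deviation = 37 − 15 = +22°C.
Density altitude = 0 + 120 × (22) = 0 + (+2640) = 2640 ft.

2640 ft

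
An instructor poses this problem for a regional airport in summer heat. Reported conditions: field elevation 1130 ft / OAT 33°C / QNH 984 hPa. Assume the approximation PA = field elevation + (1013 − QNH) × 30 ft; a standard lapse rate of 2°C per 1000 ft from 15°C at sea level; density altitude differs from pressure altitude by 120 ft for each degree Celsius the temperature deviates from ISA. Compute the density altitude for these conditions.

Pressure altitude = 1130 + (1013 − 984) × 30 = 1130 + (+870) = 2000 ft.
ISA temperature at 2000 ft = 15 − 2 × (2000/1000) = 11°C.
ISA deviation = 33 − 11 = +22°C.
Density altitude = 2000 + 120 × (22) = 4640 ft.

4640 ft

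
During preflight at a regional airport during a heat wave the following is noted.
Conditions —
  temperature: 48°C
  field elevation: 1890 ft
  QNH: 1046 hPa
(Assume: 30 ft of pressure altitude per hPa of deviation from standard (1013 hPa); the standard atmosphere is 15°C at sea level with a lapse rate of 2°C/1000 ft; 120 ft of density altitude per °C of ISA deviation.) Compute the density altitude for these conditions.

Pressure altitude = 1890 + (1013 − 1046) × 30 = 1890 + (-990) = 900 ft.
ISA temperature at 900 ft = 15 − 2 × (900/1000) = 13.2°C.
ISA deviation = 48 − 13.2 = +34.8°C.
Density altitude = 900 + 120 × (34.8) = 5076 ft.

5076 ft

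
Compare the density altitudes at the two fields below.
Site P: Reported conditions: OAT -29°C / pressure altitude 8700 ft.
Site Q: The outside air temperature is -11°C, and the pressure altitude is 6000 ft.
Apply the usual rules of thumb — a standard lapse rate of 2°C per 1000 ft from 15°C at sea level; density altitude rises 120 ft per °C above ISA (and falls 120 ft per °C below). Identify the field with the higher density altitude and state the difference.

Site P: ISA temp = -2.4°C, deviation -26.6°C, DA = 8700 + 120 × (-26.6) = 5508 ft.
Site Q: ISA temp = 3°C, deviation -14°C, DA = 6000 + 120 × (-14) = 4320 ft.
Site P is higher by 5508 − 4320 = 1188 ft.

Site P by 1188 ft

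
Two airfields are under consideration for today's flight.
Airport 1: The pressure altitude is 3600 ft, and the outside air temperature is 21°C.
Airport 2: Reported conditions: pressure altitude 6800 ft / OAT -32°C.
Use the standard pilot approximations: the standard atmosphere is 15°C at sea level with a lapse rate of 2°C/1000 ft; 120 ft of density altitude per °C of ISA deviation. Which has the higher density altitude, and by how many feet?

Airport 1 by 2392 ft

Airport 1: ISA temp = 7.8°C, deviation +13.2°C, DA = 3600 + 120 × 13.2 = 5184 ft.
Airport 2: ISA temp = 1.4°C, deviation -33.4°C, DA = 6800 + 120 × (-33.4) = 2792 ft.
Airport 1 is higher by 5184 − 2792 = 2392 ft.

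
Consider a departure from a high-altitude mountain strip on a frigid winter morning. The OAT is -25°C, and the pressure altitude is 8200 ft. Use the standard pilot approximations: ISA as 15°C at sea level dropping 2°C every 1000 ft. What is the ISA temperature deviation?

ISA temperature at 8200 ft = 15 − 2 × (8200/1000) = -1.4°C.
Deviation = OAT − ISA = -25 − (-1.4) = -23.6°C.

ISA-23.6°C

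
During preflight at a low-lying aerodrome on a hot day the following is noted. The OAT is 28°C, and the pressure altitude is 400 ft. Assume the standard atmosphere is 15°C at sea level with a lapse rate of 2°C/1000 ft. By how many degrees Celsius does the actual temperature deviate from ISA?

ISA+13.8°C

ISA temperature at 400 ft = 15 − 2 × (400/1000) = 14.2°C.
Deviation = OAT − ISA = 28 − 14.2 = +13.8°C.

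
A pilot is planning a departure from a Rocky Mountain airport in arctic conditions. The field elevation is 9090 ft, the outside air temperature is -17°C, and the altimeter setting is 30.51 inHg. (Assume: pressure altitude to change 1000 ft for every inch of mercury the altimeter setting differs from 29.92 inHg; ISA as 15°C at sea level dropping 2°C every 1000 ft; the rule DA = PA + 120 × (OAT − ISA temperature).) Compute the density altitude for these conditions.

6700 ft

Pressure altitude = 9090 + (29.92 − 30.51) × 1000 = 9090 + (-590) = 8500 ft.
ISA temperature at 8500 ft = 15 − 2 × (8500/1000) = -2°C.
ISA deviation = -17 − (-2) = -15°C.
Density altitude = 8500 + 120 × (-15) = 6700 ft.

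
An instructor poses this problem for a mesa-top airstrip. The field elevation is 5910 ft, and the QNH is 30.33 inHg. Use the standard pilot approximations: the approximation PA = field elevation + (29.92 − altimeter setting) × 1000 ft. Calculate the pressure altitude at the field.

5500 ft

Pressure correction = (29.92 − 30.33) × 1000 = -410 ft.
Pressure altitude = 5910 + (-410) = 5500 ft.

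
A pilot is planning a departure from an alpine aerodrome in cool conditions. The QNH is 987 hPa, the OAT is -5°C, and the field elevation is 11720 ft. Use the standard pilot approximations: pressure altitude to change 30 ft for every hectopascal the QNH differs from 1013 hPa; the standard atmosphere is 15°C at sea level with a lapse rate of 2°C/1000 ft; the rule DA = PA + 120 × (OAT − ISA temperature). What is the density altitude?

Pressure altitude = 11720 + (1013 − 987) × 30 = 11720 + (+780) = 12500 ft.
ISA temperature at 12500 ft = 15 − 2 × (12500/1000) = -10°C.
ISA deviation = -5 − (-10) = +5°C.
Density altitude = 12500 + 120 × (5) = 13100 ft.

13100 ft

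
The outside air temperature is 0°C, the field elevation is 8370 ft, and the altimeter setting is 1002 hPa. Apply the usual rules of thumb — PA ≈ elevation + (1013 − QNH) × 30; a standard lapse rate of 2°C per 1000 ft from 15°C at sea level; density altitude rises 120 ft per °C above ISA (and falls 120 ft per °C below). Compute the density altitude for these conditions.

Pressure altitude = 8370 + (1013 − 1002) × 30 = 8370 + (+330) = 8700 ft.
ISA temperature at 8700 ft = 15 − 2 × (8700/1000) = -2.4°C.
ISA deviation = 0 − (-2.4) = +2.4°C.
Density altitude = 8700 + 120 × (2.4) = 8988 ft.

8988 ft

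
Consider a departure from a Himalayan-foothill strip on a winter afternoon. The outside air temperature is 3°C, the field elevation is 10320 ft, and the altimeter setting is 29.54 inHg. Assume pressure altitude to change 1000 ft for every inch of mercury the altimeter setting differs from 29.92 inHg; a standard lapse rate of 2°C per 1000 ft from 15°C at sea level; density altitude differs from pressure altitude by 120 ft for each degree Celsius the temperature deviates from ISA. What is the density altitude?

Pressure altitude = 10320 + (29.92 − 29.54) × 1000 = 10320 + (+380) = 10700 ft.
ISA temperature at 10700 ft = 15 − 2 × (10700/1000) = -6.4°C.
ISA deviation = 3 − (-6.4) = +9.4°C.
Density altitude = 10700 + 120 × (9.4) = 11828 ft.

11828 ft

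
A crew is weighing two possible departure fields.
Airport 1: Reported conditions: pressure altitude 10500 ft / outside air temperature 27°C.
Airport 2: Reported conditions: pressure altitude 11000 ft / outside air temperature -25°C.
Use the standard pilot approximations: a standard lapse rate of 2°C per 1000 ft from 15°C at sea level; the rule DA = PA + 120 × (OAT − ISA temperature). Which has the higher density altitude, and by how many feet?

Airport 1 by 5620 ft

Airport 1: ISA temp = -6°C, deviation +33°C, DA = 10500 + 120 × 33 = 14460 ft.
Airport 2: ISA temp = -7°C, deviation -18°C, DA = 11000 + 120 × (-18) = 8840 ft.
Airport 1 is higher by 14460 − 8840 = 5620 ft.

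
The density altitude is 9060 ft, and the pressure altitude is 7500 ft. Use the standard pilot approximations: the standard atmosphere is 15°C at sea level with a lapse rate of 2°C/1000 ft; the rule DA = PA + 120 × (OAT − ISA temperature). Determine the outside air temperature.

13°C

Density altitude − pressure altitude = 9060 − 7500 = +1560 ft.
At 120 ft/°C that is an ISA deviation of 1560/120 = +13°C.
ISA temperature at 7500 ft = 15 − 2 × (7500/1000) = 0°C.
OAT = ISA + deviation = 0 + (+13) = 13°C.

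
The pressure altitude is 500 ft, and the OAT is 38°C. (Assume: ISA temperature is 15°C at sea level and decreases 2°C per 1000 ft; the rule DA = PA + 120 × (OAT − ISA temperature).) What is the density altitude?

3380 ft

ISA temperature at 500 ft = 15 − 2 × (500/1000) = 14°C.
ISA deviation = 38 − 14 = +24°C.
Density altitude = 500 + 120 × (24) = 500 + (+2880) = 3380 ft.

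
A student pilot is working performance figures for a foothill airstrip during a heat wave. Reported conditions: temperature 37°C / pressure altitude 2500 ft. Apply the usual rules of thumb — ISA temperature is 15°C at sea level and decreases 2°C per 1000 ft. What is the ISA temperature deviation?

ISA temperature at 2500 ft = 15 − 2 × (2500/1000) = 10°C.
Deviation = OAT − ISA = 37 − 10 = +27°C.

ISA+27°C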